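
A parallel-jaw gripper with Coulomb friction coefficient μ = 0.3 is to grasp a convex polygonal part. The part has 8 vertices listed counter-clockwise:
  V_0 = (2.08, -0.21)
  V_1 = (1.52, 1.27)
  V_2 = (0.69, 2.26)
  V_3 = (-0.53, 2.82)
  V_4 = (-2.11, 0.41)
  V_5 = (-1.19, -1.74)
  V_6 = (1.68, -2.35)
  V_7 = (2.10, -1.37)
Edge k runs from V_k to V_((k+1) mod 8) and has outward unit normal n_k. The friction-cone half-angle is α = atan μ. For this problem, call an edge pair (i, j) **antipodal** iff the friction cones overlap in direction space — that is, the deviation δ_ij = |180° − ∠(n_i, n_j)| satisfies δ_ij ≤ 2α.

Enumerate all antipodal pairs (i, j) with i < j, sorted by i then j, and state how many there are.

α = atan 0.3 = 16.70°;  2α = 33.40°
n_0 = (+0.9353, +0.3539)
n_1 = (+0.7663, +0.6425)
n_2 = (+0.4172, +0.9088)
n_3 = (-0.8363, +0.5483)
n_4 = (-0.9194, -0.3934)
n_5 = (-0.2079, -0.9782)
n_6 = (+0.9191, -0.3939)
n_7 = (+0.9999, +0.0172)
  (0,1): δ = 160.75°  ·
  (0,2): δ = 135.38°  ·
  (0,3): δ = 53.97°  ·
  (0,4): δ = 2.44°  ✓
  (0,5): δ = 57.28°  ·
  (0,6): δ = 136.08°  ·
  (0,7): δ = 160.26°  ·
  (1,2): δ = 154.63°  ·
  (1,3): δ = 73.22°  ·
  (1,4): δ = 16.81°  ✓
  (1,5): δ = 38.02°  ·
  (1,6): δ = 116.83°  ·
  (1,7): δ = 141.01°  ·
  (2,3): δ = 98.59°  ·
  (2,4): δ = 42.18°  ·
  (2,5): δ = 12.66°  ✓
  (2,6): δ = 91.46°  ·
  (2,7): δ = 115.64°  ·
  (3,4): δ = 123.58°  ·
  (3,5): δ = 68.75°  ·
  (3,6): δ = 10.05°  ✓
  (3,7): δ = 34.24°  ·
  (4,5): δ = 125.17°  ·
  (4,6): δ = 46.37°  ·
  (4,7): δ = 22.18°  ✓
  (5,6): δ = 101.20°  ·
  (5,7): δ = 77.01°  ·
  (6,7): δ = 155.81°  ·
antipodal pairs: 5

count = 5; pairs: (0,4), (1,4), (2,5), (3,6), (4,7)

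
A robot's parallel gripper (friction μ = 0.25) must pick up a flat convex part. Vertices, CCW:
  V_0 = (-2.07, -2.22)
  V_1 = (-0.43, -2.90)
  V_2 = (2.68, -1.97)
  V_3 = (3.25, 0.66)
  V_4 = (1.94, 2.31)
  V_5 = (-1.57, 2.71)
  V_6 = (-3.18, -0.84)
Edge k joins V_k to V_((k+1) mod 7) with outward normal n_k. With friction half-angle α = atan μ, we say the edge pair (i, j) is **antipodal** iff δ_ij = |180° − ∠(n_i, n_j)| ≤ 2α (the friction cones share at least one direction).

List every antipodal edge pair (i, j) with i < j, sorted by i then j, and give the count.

count = 4; pairs: (0,4), (1,4), (2,5), (3,6)

α = atan 0.25 = 14.04°;  2α = 28.07°
n_0 = (-0.3830, -0.9237)
n_1 = (+0.2865, -0.9581)
n_2 = (+0.9773, -0.2118)
n_3 = (+0.7832, +0.6218)
n_4 = (+0.1132, +0.9936)
n_5 = (-0.9107, +0.4130)
n_6 = (-0.7792, -0.6268)
  (0,1): δ = 140.83°  ·
  (0,2): δ = 79.71°  ·
  (0,3): δ = 29.03°  ·
  (0,4): δ = 16.02°  ✓
  (0,5): δ = 88.13°  ·
  (0,6): δ = 151.33°  ·
  (1,2): δ = 118.88°  ·
  (1,3): δ = 68.20°  ·
  (1,4): δ = 23.15°  ✓
  (1,5): δ = 48.96°  ·
  (1,6): δ = 112.16°  ·
  (2,3): δ = 129.32°  ·
  (2,4): δ = 84.27°  ·
  (2,5): δ = 12.17°  ✓
  (2,6): δ = 51.04°  ·
  (3,4): δ = 134.95°  ·
  (3,5): δ = 62.84°  ·
  (3,6): δ = 0.36°  ✓
  (4,5): δ = 107.89°  ·
  (4,6): δ = 44.69°  ·
  (5,6): δ = 116.79°  ·
antipodal pairs: 4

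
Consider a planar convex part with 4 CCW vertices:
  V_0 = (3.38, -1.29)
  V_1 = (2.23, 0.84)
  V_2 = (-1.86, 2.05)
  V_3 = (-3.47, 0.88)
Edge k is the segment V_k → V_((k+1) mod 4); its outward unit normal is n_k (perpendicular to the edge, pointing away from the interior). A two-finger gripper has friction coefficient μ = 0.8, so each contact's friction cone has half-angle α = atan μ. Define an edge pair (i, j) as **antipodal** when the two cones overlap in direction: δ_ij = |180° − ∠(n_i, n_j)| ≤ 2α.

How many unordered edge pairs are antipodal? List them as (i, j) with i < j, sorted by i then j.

count = 3; pairs: (0,3), (1,3), (2,3)

α = atan 0.8 = 38.66°;  2α = 77.32°
n_0 = (+0.8799, +0.4751)
n_1 = (+0.2837, +0.9589)
n_2 = (-0.5879, +0.8090)
n_3 = (-0.3020, -0.9533)
  (0,1): δ = 134.85°  ·
  (0,2): δ = 82.36°  ·
  (0,3): δ = 44.06°  ✓
  (1,2): δ = 127.51°  ·
  (1,3): δ = 1.10°  ✓
  (2,3): δ = 53.58°  ✓
antipodal pairs: 3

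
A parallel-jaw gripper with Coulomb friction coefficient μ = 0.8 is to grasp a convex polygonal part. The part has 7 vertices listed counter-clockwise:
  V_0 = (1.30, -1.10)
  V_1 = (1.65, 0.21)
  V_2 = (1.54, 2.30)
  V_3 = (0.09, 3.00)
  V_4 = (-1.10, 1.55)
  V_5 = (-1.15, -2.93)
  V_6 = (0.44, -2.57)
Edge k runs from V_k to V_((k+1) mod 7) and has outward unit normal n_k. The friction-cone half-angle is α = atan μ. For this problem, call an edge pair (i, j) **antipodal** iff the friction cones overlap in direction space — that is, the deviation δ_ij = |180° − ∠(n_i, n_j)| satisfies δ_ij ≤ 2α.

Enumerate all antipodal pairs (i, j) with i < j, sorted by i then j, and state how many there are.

α = atan 0.8 = 38.66°;  2α = 77.32°
n_0 = (+0.9661, -0.2581)
n_1 = (+0.9986, +0.0526)
n_2 = (+0.4347, +0.9006)
n_3 = (-0.7730, +0.6344)
n_4 = (-0.9999, +0.0112)
n_5 = (+0.2208, -0.9753)
n_6 = (+0.8631, -0.5050)
  (0,1): δ = 162.03°  ·
  (0,2): δ = 100.81°  ·
  (0,3): δ = 24.42°  ✓
  (0,4): δ = 14.32°  ✓
  (0,5): δ = 117.72°  ·
  (0,6): δ = 164.63°  ·
  (1,2): δ = 118.78°  ·
  (1,3): δ = 42.39°  ✓
  (1,4): δ = 3.65°  ✓
  (1,5): δ = 99.74°  ·
  (1,6): δ = 146.66°  ·
  (2,3): δ = 103.61°  ·
  (2,4): δ = 64.87°  ✓
  (2,5): δ = 38.53°  ✓
  (2,6): δ = 85.44°  ·
  (3,4): δ = 141.26°  ·
  (3,5): δ = 37.87°  ✓
  (3,6): δ = 9.05°  ✓
  (4,5): δ = 76.60°  ✓
  (4,6): δ = 29.69°  ✓
  (5,6): δ = 133.09°  ·
antipodal pairs: 10

count = 10; pairs: (0,3), (0,4), (1,3), (1,4), (2,4), (2,5), (3,5), (3,6), (4,5), (4,6)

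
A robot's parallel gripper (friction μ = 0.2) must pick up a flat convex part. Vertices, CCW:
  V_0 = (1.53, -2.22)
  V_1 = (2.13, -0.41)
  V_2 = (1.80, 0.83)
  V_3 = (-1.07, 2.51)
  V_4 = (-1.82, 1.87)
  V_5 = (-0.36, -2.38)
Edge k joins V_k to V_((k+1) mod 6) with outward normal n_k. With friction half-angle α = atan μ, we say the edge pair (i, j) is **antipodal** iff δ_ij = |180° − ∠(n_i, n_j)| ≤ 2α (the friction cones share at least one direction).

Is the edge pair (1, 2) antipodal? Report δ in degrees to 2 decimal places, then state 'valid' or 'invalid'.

α = atan 0.2 = 11.31°;  2α = 22.62°
edge 1: e_1 = (-0.33, +1.24);  n_1 = (+0.9664, +0.2572)
edge 2: e_2 = (-2.87, +1.68);  n_2 = (+0.5052, +0.8630)
∠(n_1, n_2) = 44.75°
δ = |180° − 44.75°| = 135.25°
135.25° > 2α = 22.62°  →  invalid

δ = 135.25°, invalid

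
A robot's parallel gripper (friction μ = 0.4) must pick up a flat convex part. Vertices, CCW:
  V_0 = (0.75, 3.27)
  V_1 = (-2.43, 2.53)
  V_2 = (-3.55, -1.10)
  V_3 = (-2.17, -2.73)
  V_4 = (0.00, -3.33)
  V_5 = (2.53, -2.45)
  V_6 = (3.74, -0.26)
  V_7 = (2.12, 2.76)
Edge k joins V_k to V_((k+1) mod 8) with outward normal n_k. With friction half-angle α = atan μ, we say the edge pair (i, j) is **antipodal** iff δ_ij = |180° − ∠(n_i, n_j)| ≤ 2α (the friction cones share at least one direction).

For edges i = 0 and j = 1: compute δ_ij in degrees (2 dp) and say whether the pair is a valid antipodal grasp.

α = atan 0.4 = 21.80°;  2α = 43.60°
edge 0: e_0 = (-3.18, -0.74);  n_0 = (-0.2266, +0.9740)
edge 1: e_1 = (-1.12, -3.63);  n_1 = (-0.9556, +0.2948)
∠(n_0, n_1) = 59.75°
δ = |180° − 59.75°| = 120.25°
120.25° > 2α = 43.60°  →  invalid

δ = 120.25°, invalid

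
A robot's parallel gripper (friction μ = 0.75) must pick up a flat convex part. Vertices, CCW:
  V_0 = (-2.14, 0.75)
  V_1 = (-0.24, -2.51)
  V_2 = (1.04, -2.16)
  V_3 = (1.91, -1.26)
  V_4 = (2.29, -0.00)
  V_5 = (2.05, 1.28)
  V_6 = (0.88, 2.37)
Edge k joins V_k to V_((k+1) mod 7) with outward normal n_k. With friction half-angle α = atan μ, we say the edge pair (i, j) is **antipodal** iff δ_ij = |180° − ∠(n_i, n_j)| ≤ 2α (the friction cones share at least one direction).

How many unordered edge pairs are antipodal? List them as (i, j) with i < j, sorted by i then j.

α = atan 0.75 = 36.87°;  2α = 73.74°
n_0 = (-0.8640, -0.5035)
n_1 = (+0.2638, -0.9646)
n_2 = (+0.7190, -0.6950)
n_3 = (+0.9574, -0.2887)
n_4 = (+0.9829, +0.1843)
n_5 = (+0.6816, +0.7317)
n_6 = (-0.4727, +0.8812)
  (0,1): δ = 104.94°  ·
  (0,2): δ = 74.26°  ·
  (0,3): δ = 47.02°  ✓
  (0,4): δ = 19.61°  ✓
  (0,5): δ = 16.79°  ✓
  (0,6): δ = 87.98°  ·
  (1,2): δ = 149.32°  ·
  (1,3): δ = 122.08°  ·
  (1,4): δ = 94.67°  ·
  (1,5): δ = 58.27°  ✓
  (1,6): δ = 12.92°  ✓
  (2,3): δ = 152.75°  ·
  (2,4): δ = 125.35°  ·
  (2,5): δ = 88.94°  ·
  (2,6): δ = 17.76°  ✓
  (3,4): δ = 152.60°  ·
  (3,5): δ = 116.19°  ·
  (3,6): δ = 45.01°  ✓
  (4,5): δ = 143.59°  ·
  (4,6): δ = 72.41°  ✓
  (5,6): δ = 108.82°  ·
antipodal pairs: 8

count = 8; pairs: (0,3), (0,4), (0,5), (1,5), (1,6), (2,6), (3,6), (4,6)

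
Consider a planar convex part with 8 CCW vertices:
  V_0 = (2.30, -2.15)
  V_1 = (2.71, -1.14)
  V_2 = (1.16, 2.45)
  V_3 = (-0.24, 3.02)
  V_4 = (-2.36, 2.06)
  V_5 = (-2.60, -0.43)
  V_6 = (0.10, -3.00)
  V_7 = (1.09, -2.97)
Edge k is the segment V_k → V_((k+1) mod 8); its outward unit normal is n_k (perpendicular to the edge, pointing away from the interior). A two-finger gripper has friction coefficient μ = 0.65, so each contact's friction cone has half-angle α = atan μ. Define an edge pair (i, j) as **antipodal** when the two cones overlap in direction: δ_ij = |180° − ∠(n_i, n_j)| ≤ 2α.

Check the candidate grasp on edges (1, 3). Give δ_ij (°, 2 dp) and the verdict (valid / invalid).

δ = 88.99°, invalid

α = atan 0.65 = 33.02°;  2α = 66.05°
edge 1: e_1 = (-1.55, +3.59);  n_1 = (+0.9181, +0.3964)
edge 3: e_3 = (-2.12, -0.96);  n_3 = (-0.4125, +0.9110)
∠(n_1, n_3) = 91.01°
δ = |180° − 91.01°| = 88.99°
88.99° > 2α = 66.05°  →  invalid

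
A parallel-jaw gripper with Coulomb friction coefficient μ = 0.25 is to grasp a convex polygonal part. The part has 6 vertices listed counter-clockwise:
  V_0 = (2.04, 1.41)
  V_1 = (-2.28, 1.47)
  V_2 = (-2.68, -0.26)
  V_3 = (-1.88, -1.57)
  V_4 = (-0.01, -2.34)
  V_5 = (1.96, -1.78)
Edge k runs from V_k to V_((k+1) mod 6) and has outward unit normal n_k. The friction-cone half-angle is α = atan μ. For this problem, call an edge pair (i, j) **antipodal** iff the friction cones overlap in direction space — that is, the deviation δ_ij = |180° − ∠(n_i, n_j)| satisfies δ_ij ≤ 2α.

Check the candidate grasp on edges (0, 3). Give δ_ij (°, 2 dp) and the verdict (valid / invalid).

α = atan 0.25 = 14.04°;  2α = 28.07°
edge 0: e_0 = (-4.32, +0.06);  n_0 = (+0.0139, +0.9999)
edge 3: e_3 = (+1.87, -0.77);  n_3 = (-0.3807, -0.9247)
∠(n_0, n_3) = 158.42°
δ = |180° − 158.42°| = 21.58°
21.58° ≤ 2α = 28.07°  →  valid

δ = 21.58°, valid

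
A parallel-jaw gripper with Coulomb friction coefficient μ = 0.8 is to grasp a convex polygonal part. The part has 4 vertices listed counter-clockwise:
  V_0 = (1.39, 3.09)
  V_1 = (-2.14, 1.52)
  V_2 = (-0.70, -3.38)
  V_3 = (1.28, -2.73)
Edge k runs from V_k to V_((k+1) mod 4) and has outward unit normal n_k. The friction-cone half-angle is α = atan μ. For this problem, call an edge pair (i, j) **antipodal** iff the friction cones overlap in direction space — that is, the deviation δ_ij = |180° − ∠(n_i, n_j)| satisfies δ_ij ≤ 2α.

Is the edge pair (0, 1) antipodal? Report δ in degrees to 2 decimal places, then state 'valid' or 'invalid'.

α = atan 0.8 = 38.66°;  2α = 77.32°
edge 0: e_0 = (-3.53, -1.57);  n_0 = (-0.4064, +0.9137)
edge 1: e_1 = (+1.44, -4.90);  n_1 = (-0.9594, -0.2820)
∠(n_0, n_1) = 82.40°
δ = |180° − 82.40°| = 97.60°
97.60° > 2α = 77.32°  →  invalid

δ = 97.60°, invalid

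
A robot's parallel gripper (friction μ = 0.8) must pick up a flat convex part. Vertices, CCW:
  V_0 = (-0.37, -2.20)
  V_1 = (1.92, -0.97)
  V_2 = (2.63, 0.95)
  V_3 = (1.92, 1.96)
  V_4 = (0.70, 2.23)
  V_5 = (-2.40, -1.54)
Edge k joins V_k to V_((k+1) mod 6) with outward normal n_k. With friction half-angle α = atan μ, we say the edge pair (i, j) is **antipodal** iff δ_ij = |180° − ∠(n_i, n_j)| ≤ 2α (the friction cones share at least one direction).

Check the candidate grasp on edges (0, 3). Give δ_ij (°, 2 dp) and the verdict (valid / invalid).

δ = 40.72°, valid

α = atan 0.8 = 38.66°;  2α = 77.32°
edge 0: e_0 = (+2.29, +1.23);  n_0 = (+0.4732, -0.8810)
edge 3: e_3 = (-1.22, +0.27);  n_3 = (+0.2161, +0.9764)
∠(n_0, n_3) = 139.28°
δ = |180° − 139.28°| = 40.72°
40.72° ≤ 2α = 77.32°  →  valid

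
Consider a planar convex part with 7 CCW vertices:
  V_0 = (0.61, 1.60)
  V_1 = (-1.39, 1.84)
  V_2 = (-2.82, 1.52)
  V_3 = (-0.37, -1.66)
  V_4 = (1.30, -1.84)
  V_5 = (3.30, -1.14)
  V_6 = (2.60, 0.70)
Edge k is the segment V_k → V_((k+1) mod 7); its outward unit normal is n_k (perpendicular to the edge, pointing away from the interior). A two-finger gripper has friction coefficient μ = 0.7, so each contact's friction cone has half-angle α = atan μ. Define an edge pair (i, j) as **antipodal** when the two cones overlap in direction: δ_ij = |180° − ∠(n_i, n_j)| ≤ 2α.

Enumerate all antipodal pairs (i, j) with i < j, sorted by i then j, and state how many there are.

count = 11; pairs: (0,2), (0,3), (0,4), (1,2), (1,3), (1,4), (2,5), (2,6), (3,5), (3,6), (4,6)

α = atan 0.7 = 34.99°;  2α = 69.98°
n_0 = (+0.1191, +0.9929)
n_1 = (-0.2184, +0.9759)
n_2 = (-0.7922, -0.6103)
n_3 = (-0.1072, -0.9942)
n_4 = (+0.3304, -0.9439)
n_5 = (+0.9346, +0.3556)
n_6 = (+0.4121, +0.9111)
  (0,1): δ = 160.54°  ·
  (0,2): δ = 45.55°  ✓
  (0,3): δ = 0.69°  ✓
  (0,4): δ = 26.13°  ✓
  (0,5): δ = 117.67°  ·
  (0,6): δ = 162.51°  ·
  (1,2): δ = 65.00°  ✓
  (1,3): δ = 18.77°  ✓
  (1,4): δ = 6.68°  ✓
  (1,5): δ = 98.21°  ·
  (1,6): δ = 143.05°  ·
  (2,3): δ = 133.76°  ·
  (2,4): δ = 108.32°  ·
  (2,5): δ = 16.78°  ✓
  (2,6): δ = 28.05°  ✓
  (3,4): δ = 154.56°  ·
  (3,5): δ = 63.02°  ✓
  (3,6): δ = 18.18°  ✓
  (4,5): δ = 88.46°  ·
  (4,6): δ = 43.63°  ✓
  (5,6): δ = 135.16°  ·
antipodal pairs: 11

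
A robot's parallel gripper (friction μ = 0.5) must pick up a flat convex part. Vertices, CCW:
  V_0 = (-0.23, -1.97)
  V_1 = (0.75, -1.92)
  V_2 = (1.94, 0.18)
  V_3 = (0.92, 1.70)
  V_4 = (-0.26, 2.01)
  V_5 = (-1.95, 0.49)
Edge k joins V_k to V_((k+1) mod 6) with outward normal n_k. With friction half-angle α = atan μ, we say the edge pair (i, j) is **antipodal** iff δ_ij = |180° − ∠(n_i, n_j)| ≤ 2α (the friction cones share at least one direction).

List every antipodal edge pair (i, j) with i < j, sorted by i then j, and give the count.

count = 5; pairs: (0,3), (0,4), (1,4), (2,5), (3,5)

α = atan 0.5 = 26.57°;  2α = 53.13°
n_0 = (+0.0510, -0.9987)
n_1 = (+0.8700, -0.4930)
n_2 = (+0.8304, +0.5572)
n_3 = (+0.2541, +0.9672)
n_4 = (-0.6687, +0.7435)
n_5 = (-0.8195, -0.5730)
  (0,1): δ = 122.46°  ·
  (0,2): δ = 59.06°  ·
  (0,3): δ = 17.64°  ✓
  (0,4): δ = 39.05°  ✓
  (0,5): δ = 122.04°  ·
  (1,2): δ = 116.60°  ·
  (1,3): δ = 75.18°  ·
  (1,4): δ = 18.49°  ✓
  (1,5): δ = 64.50°  ·
  (2,3): δ = 138.58°  ·
  (2,4): δ = 81.90°  ·
  (2,5): δ = 1.10°  ✓
  (3,4): δ = 123.31°  ·
  (3,5): δ = 40.32°  ✓
  (4,5): δ = 97.01°  ·
antipodal pairs: 5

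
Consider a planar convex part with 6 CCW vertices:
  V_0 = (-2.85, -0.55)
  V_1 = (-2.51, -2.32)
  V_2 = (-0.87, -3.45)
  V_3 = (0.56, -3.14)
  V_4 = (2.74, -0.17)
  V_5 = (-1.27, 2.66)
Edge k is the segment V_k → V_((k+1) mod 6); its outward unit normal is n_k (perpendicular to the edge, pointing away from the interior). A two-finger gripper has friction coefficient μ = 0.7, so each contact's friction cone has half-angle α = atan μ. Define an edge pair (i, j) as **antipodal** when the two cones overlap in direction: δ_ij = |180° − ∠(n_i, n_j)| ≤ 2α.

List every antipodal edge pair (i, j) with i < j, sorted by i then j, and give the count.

α = atan 0.7 = 34.99°;  2α = 69.98°
n_0 = (-0.9820, -0.1886)
n_1 = (-0.5674, -0.8235)
n_2 = (+0.2119, -0.9773)
n_3 = (+0.8061, -0.5917)
n_4 = (+0.5766, +0.8170)
n_5 = (-0.8972, +0.4416)
  (0,1): δ = 135.44°  ·
  (0,2): δ = 88.64°  ·
  (0,3): δ = 47.15°  ✓
  (0,4): δ = 43.91°  ✓
  (0,5): δ = 142.92°  ·
  (1,2): δ = 133.20°  ·
  (1,3): δ = 91.71°  ·
  (1,4): δ = 0.64°  ✓
  (1,5): δ = 98.36°  ·
  (2,3): δ = 138.51°  ·
  (2,4): δ = 47.44°  ✓
  (2,5): δ = 51.56°  ✓
  (3,4): δ = 88.93°  ·
  (3,5): δ = 10.07°  ✓
  (4,5): δ = 80.99°  ·
antipodal pairs: 6

count = 6; pairs: (0,3), (0,4), (1,4), (2,4), (2,5), (3,5)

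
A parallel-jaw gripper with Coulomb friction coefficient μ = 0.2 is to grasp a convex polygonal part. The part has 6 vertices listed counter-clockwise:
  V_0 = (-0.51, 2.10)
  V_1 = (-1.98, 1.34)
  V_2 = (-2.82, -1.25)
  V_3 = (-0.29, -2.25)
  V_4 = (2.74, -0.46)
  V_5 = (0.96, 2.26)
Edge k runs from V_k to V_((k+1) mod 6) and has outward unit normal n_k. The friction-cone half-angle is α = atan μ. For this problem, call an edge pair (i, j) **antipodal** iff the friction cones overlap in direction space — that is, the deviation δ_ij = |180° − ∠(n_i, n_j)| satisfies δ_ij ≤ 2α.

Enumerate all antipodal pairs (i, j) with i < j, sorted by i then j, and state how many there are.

count = 1; pairs: (0,3)

α = atan 0.2 = 11.31°;  2α = 22.62°
n_0 = (-0.4593, +0.8883)
n_1 = (-0.9512, +0.3085)
n_2 = (-0.3676, -0.9300)
n_3 = (+0.5086, -0.8610)
n_4 = (+0.8368, +0.5476)
n_5 = (-0.1082, +0.9941)
  (0,1): δ = 135.31°  ·
  (0,2): δ = 48.91°  ·
  (0,3): δ = 3.23°  ✓
  (0,4): δ = 95.86°  ·
  (0,5): δ = 158.87°  ·
  (1,2): δ = 93.60°  ·
  (1,3): δ = 41.46°  ·
  (1,4): δ = 51.17°  ·
  (1,5): δ = 114.18°  ·
  (2,3): δ = 127.86°  ·
  (2,4): δ = 35.23°  ·
  (2,5): δ = 27.78°  ·
  (3,4): δ = 87.37°  ·
  (3,5): δ = 24.36°  ·
  (4,5): δ = 116.99°  ·
antipodal pairs: 1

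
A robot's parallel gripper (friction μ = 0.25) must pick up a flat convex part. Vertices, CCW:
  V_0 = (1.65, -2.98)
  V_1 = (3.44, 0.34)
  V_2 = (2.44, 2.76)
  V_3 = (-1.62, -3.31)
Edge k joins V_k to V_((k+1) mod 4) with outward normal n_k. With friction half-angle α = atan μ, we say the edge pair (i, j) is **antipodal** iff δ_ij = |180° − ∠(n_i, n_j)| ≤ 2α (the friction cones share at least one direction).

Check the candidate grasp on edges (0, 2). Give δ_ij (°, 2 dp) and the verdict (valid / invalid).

α = atan 0.25 = 14.04°;  2α = 28.07°
edge 0: e_0 = (+1.79, +3.32);  n_0 = (+0.8802, -0.4746)
edge 2: e_2 = (-4.06, -6.07);  n_2 = (-0.8312, +0.5560)
∠(n_0, n_2) = 174.55°
δ = |180° − 174.55°| = 5.45°
5.45° ≤ 2α = 28.07°  →  valid

δ = 5.45°, valid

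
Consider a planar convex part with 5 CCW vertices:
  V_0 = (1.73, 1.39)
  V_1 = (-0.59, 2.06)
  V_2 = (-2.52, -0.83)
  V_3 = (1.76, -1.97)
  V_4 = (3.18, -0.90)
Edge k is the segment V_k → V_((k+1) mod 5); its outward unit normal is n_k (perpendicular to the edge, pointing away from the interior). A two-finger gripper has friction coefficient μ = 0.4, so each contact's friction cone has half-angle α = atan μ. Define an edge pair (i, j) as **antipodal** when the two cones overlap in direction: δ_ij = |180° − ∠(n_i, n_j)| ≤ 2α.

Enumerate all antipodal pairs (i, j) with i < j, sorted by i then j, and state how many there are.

count = 3; pairs: (0,2), (1,3), (2,4)

α = atan 0.4 = 21.80°;  2α = 43.60°
n_0 = (+0.2775, +0.9607)
n_1 = (-0.8316, +0.5554)
n_2 = (-0.2574, -0.9663)
n_3 = (+0.6018, -0.7986)
n_4 = (+0.8449, +0.5350)
  (0,1): δ = 107.63°  ·
  (0,2): δ = 1.19°  ✓
  (0,3): δ = 53.11°  ·
  (0,4): δ = 138.45°  ·
  (1,2): δ = 71.18°  ·
  (1,3): δ = 19.27°  ✓
  (1,4): δ = 66.08°  ·
  (2,3): δ = 128.09°  ·
  (2,4): δ = 42.74°  ✓
  (3,4): δ = 94.66°  ·
antipodal pairs: 3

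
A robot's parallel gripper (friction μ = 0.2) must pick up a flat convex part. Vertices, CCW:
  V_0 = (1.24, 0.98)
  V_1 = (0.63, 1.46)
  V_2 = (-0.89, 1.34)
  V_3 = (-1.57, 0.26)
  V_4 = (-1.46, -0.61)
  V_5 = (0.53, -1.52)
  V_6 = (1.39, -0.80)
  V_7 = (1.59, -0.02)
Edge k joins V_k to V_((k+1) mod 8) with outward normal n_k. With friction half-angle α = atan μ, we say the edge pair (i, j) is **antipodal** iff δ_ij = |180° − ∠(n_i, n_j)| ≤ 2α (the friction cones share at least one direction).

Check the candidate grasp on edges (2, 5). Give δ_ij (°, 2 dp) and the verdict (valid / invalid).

δ = 17.87°, valid

α = atan 0.2 = 11.31°;  2α = 22.62°
edge 2: e_2 = (-0.68, -1.08);  n_2 = (-0.8462, +0.5328)
edge 5: e_5 = (+0.86, +0.72);  n_5 = (+0.6419, -0.7668)
∠(n_2, n_5) = 162.13°
δ = |180° − 162.13°| = 17.87°
17.87° ≤ 2α = 22.62°  →  valid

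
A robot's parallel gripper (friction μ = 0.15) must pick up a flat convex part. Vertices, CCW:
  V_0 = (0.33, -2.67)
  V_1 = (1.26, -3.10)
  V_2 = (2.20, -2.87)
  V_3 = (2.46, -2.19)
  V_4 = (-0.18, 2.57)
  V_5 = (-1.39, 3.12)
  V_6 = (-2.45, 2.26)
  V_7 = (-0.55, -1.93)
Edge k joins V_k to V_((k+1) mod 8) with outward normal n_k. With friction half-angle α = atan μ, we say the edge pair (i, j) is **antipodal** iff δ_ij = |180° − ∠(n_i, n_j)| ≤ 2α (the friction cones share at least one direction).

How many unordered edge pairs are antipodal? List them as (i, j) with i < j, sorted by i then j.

α = atan 0.15 = 8.53°;  2α = 17.06°
n_0 = (-0.4197, -0.9077)
n_1 = (+0.2377, -0.9713)
n_2 = (+0.9341, -0.3571)
n_3 = (+0.8745, +0.4850)
n_4 = (+0.4138, +0.9104)
n_5 = (-0.6300, +0.7766)
n_6 = (-0.9107, -0.4130)
n_7 = (-0.6436, -0.7654)
  (0,1): δ = 141.44°  ·
  (0,2): δ = 86.11°  ·
  (0,3): δ = 36.17°  ·
  (0,4): δ = 0.37°  ✓
  (0,5): δ = 63.87°  ·
  (0,6): δ = 139.21°  ·
  (0,7): δ = 164.75°  ·
  (1,2): δ = 124.67°  ·
  (1,3): δ = 74.74°  ·
  (1,4): δ = 38.19°  ·
  (1,5): δ = 25.30°  ·
  (1,6): δ = 100.64°  ·
  (1,7): δ = 126.19°  ·
  (2,3): δ = 130.06°  ·
  (2,4): δ = 93.52°  ·
  (2,5): δ = 30.02°  ·
  (2,6): δ = 45.32°  ·
  (2,7): δ = 70.86°  ·
  (3,4): δ = 143.46°  ·
  (3,5): δ = 79.96°  ·
  (3,6): δ = 4.62°  ✓
  (3,7): δ = 20.93°  ·
  (4,5): δ = 116.50°  ·
  (4,6): δ = 41.16°  ·
  (4,7): δ = 15.62°  ✓
  (5,6): δ = 104.66°  ·
  (5,7): δ = 79.11°  ·
  (6,7): δ = 154.45°  ·
antipodal pairs: 3

count = 3; pairs: (0,4), (3,6), (4,7)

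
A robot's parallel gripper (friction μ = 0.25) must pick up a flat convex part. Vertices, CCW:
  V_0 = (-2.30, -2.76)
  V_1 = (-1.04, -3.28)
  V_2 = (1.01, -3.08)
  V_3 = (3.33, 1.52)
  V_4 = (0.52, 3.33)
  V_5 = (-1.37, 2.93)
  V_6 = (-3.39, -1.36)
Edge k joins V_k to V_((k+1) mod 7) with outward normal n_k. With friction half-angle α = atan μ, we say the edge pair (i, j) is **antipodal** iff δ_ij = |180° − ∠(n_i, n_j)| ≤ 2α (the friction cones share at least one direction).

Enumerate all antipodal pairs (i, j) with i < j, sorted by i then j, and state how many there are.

α = atan 0.25 = 14.04°;  2α = 28.07°
n_0 = (-0.3815, -0.9244)
n_1 = (+0.0971, -0.9953)
n_2 = (+0.8929, -0.4503)
n_3 = (+0.5415, +0.8407)
n_4 = (-0.2071, +0.9783)
n_5 = (-0.9047, +0.4260)
n_6 = (-0.7890, -0.6143)
  (0,1): δ = 152.00°  ·
  (0,2): δ = 94.34°  ·
  (0,3): δ = 10.36°  ✓
  (0,4): δ = 34.38°  ·
  (0,5): δ = 87.21°  ·
  (0,6): δ = 150.33°  ·
  (1,2): δ = 122.34°  ·
  (1,3): δ = 38.36°  ·
  (1,4): δ = 6.38°  ✓
  (1,5): δ = 59.21°  ·
  (1,6): δ = 122.33°  ·
  (2,3): δ = 96.02°  ·
  (2,4): δ = 51.29°  ·
  (2,5): δ = 1.55°  ✓
  (2,6): δ = 64.67°  ·
  (3,4): δ = 135.26°  ·
  (3,5): δ = 82.43°  ·
  (3,6): δ = 19.31°  ✓
  (4,5): δ = 127.16°  ·
  (4,6): δ = 64.05°  ·
  (5,6): δ = 116.88°  ·
antipodal pairs: 4

count = 4; pairs: (0,3), (1,4), (2,5), (3,6)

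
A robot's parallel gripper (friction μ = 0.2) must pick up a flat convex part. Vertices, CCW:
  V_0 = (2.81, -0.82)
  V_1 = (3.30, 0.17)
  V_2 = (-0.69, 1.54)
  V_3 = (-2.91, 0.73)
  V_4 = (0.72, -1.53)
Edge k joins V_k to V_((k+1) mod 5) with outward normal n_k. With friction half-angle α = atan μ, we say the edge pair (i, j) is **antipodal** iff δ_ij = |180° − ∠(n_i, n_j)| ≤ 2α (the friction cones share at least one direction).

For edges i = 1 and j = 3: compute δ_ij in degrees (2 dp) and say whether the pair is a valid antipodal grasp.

δ = 12.96°, valid

α = atan 0.2 = 11.31°;  2α = 22.62°
edge 1: e_1 = (-3.99, +1.37);  n_1 = (+0.3247, +0.9458)
edge 3: e_3 = (+3.63, -2.26);  n_3 = (-0.5285, -0.8489)
∠(n_1, n_3) = 167.04°
δ = |180° − 167.04°| = 12.96°
12.96° ≤ 2α = 22.62°  →  valid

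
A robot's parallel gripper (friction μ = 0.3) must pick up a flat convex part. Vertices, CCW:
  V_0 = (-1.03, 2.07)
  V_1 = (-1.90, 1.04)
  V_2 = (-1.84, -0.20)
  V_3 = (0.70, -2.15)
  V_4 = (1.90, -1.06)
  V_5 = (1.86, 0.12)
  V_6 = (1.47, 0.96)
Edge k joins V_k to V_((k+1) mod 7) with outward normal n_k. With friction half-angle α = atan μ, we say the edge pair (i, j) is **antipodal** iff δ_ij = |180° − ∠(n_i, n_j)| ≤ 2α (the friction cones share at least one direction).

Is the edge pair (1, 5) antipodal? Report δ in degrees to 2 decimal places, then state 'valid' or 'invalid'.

α = atan 0.3 = 16.70°;  2α = 33.40°
edge 1: e_1 = (+0.06, -1.24);  n_1 = (-0.9988, -0.0483)
edge 5: e_5 = (-0.39, +0.84);  n_5 = (+0.9070, +0.4211)
∠(n_1, n_5) = 157.87°
δ = |180° − 157.87°| = 22.13°
22.13° ≤ 2α = 33.40°  →  valid

δ = 22.13°, valid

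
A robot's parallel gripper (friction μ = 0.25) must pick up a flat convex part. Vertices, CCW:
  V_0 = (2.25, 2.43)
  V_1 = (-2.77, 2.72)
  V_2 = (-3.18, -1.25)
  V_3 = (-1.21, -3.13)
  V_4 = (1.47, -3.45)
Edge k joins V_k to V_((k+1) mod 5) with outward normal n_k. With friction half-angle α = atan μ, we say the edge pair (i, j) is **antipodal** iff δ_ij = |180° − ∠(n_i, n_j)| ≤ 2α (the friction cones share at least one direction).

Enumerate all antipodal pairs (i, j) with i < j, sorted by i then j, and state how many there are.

α = atan 0.25 = 14.04°;  2α = 28.07°
n_0 = (+0.0577, +0.9983)
n_1 = (-0.9947, +0.1027)
n_2 = (-0.6904, -0.7234)
n_3 = (-0.1186, -0.9929)
n_4 = (+0.9913, -0.1315)
  (0,1): δ = 92.59°  ·
  (0,2): δ = 40.35°  ·
  (0,3): δ = 3.50°  ✓
  (0,4): δ = 85.75°  ·
  (1,2): δ = 127.76°  ·
  (1,3): δ = 90.91°  ·
  (1,4): δ = 1.66°  ✓
  (2,3): δ = 143.15°  ·
  (2,4): δ = 53.90°  ·
  (3,4): δ = 90.75°  ·
antipodal pairs: 2

count = 2; pairs: (0,3), (1,4)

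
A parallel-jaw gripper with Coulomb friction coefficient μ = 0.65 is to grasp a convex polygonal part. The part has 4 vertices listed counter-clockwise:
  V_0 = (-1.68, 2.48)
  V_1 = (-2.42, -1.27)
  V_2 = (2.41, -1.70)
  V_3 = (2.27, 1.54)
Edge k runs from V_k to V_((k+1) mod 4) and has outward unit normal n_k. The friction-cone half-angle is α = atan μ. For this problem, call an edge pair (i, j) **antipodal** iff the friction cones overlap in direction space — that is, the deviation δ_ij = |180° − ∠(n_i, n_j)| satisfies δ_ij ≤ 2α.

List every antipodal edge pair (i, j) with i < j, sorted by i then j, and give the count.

count = 2; pairs: (0,2), (1,3)

α = atan 0.65 = 33.02°;  2α = 66.05°
n_0 = (-0.9811, +0.1936)
n_1 = (-0.0887, -0.9961)
n_2 = (+0.9991, +0.0432)
n_3 = (+0.2315, +0.9728)
  (0,1): δ = 83.92°  ·
  (0,2): δ = 13.64°  ✓
  (0,3): δ = 87.78°  ·
  (1,2): δ = 82.44°  ·
  (1,3): δ = 8.30°  ✓
  (2,3): δ = 105.86°  ·
antipodal pairs: 2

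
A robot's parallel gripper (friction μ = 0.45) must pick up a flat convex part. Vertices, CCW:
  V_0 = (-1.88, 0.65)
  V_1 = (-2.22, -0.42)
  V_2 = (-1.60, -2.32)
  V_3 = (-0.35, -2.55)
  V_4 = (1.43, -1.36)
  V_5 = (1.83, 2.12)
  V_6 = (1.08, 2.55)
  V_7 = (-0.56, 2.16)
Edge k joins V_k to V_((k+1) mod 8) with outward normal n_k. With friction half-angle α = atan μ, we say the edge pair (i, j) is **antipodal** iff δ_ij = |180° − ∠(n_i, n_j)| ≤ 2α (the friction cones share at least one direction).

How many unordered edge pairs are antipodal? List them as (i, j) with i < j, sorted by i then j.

count = 9; pairs: (0,3), (0,4), (1,4), (1,5), (2,5), (2,6), (3,6), (3,7), (4,7)

α = atan 0.45 = 24.23°;  2α = 48.46°
n_0 = (-0.9530, +0.3028)
n_1 = (-0.9507, -0.3102)
n_2 = (-0.1810, -0.9835)
n_3 = (+0.5558, -0.8313)
n_4 = (+0.9935, -0.1142)
n_5 = (+0.4974, +0.8675)
n_6 = (-0.2314, +0.9729)
n_7 = (-0.7529, +0.6582)
  (0,1): δ = 144.30°  ·
  (0,2): δ = 82.80°  ·
  (0,3): δ = 38.61°  ✓
  (0,4): δ = 11.07°  ✓
  (0,5): δ = 77.80°  ·
  (0,6): δ = 121.00°  ·
  (0,7): δ = 156.47°  ·
  (1,2): δ = 118.50°  ·
  (1,3): δ = 74.31°  ·
  (1,4): δ = 24.63°  ✓
  (1,5): δ = 42.10°  ✓
  (1,6): δ = 85.30°  ·
  (1,7): δ = 120.77°  ·
  (2,3): δ = 135.81°  ·
  (2,4): δ = 86.13°  ·
  (2,5): δ = 19.40°  ✓
  (2,6): δ = 23.80°  ✓
  (2,7): δ = 59.27°  ·
  (3,4): δ = 130.32°  ·
  (3,5): δ = 63.59°  ·
  (3,6): δ = 20.39°  ✓
  (3,7): δ = 15.08°  ✓
  (4,5): δ = 113.27°  ·
  (4,6): δ = 70.07°  ·
  (4,7): δ = 34.60°  ✓
  (5,6): δ = 136.80°  ·
  (5,7): δ = 101.33°  ·
  (6,7): δ = 144.54°  ·
antipodal pairs: 9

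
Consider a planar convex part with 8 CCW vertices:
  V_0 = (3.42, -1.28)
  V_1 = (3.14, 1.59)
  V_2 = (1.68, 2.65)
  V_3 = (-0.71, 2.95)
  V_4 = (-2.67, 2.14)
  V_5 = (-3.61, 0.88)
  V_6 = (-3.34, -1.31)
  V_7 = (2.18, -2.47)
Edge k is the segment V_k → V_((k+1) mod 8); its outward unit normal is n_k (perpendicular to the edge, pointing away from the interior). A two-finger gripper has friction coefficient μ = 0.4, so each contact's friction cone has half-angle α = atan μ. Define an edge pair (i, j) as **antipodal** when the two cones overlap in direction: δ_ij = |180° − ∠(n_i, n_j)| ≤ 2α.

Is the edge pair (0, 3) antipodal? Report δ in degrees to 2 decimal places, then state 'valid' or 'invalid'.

α = atan 0.4 = 21.80°;  2α = 43.60°
edge 0: e_0 = (-0.28, +2.87);  n_0 = (+0.9953, +0.0971)
edge 3: e_3 = (-1.96, -0.81);  n_3 = (-0.3819, +0.9242)
∠(n_0, n_3) = 106.88°
δ = |180° − 106.88°| = 73.12°
73.12° > 2α = 43.60°  →  invalid

δ = 73.12°, invalid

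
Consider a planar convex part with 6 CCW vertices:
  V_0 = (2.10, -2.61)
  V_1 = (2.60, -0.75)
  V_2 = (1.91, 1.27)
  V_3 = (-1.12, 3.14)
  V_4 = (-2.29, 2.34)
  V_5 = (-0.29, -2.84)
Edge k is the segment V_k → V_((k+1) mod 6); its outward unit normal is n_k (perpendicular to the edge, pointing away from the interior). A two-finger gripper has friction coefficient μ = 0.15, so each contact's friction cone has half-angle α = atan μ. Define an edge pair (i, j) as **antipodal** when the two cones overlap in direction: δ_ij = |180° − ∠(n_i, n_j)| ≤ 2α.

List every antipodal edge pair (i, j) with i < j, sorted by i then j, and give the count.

α = atan 0.15 = 8.53°;  2α = 17.06°
n_0 = (+0.9657, -0.2596)
n_1 = (+0.9463, +0.3232)
n_2 = (+0.5252, +0.8510)
n_3 = (-0.5644, +0.8255)
n_4 = (-0.9329, -0.3602)
n_5 = (+0.0958, -0.9954)
  (0,1): δ = 146.09°  ·
  (0,2): δ = 106.63°  ·
  (0,3): δ = 40.59°  ·
  (0,4): δ = 36.16°  ·
  (0,5): δ = 110.54°  ·
  (1,2): δ = 140.54°  ·
  (1,3): δ = 74.50°  ·
  (1,4): δ = 2.25°  ✓
  (1,5): δ = 76.64°  ·
  (2,3): δ = 113.96°  ·
  (2,4): δ = 37.21°  ·
  (2,5): δ = 37.18°  ·
  (3,4): δ = 103.25°  ·
  (3,5): δ = 28.87°  ·
  (4,5): δ = 105.61°  ·
antipodal pairs: 1

count = 1; pairs: (1,4)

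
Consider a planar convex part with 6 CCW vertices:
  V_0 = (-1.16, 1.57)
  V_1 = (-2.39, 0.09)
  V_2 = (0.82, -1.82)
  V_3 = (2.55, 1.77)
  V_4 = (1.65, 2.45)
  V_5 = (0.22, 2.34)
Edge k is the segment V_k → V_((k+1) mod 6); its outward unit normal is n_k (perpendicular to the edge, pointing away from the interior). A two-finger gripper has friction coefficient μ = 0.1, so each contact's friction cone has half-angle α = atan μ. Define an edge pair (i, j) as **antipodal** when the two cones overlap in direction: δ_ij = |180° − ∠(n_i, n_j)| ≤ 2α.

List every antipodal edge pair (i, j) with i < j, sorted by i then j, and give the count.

α = atan 0.1 = 5.71°;  2α = 11.42°
n_0 = (-0.7691, +0.6392)
n_1 = (-0.5113, -0.8594)
n_2 = (+0.9009, -0.4341)
n_3 = (+0.6028, +0.7979)
n_4 = (-0.0767, +0.9971)
n_5 = (-0.4873, +0.8733)
  (0,1): δ = 81.02°  ·
  (0,2): δ = 14.00°  ·
  (0,3): δ = 92.66°  ·
  (0,4): δ = 134.13°  ·
  (0,5): δ = 158.89°  ·
  (1,2): δ = 84.98°  ·
  (1,3): δ = 6.32°  ✓
  (1,4): δ = 35.15°  ·
  (1,5): δ = 59.91°  ·
  (2,3): δ = 101.34°  ·
  (2,4): δ = 59.87°  ·
  (2,5): δ = 35.11°  ·
  (3,4): δ = 138.53°  ·
  (3,5): δ = 113.77°  ·
  (4,5): δ = 155.24°  ·
antipodal pairs: 1

count = 1; pairs: (1,3)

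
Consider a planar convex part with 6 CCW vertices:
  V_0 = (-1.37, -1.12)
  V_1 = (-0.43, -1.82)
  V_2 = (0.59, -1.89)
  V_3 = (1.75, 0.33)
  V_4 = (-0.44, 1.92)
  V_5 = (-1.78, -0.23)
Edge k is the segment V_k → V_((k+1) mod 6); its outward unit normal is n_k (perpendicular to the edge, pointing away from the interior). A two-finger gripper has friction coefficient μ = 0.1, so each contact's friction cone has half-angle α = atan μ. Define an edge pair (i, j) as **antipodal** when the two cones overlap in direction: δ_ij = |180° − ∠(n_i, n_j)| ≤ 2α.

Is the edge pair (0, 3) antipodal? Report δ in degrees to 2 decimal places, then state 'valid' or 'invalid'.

δ = 0.69°, valid

α = atan 0.1 = 5.71°;  2α = 11.42°
edge 0: e_0 = (+0.94, -0.70);  n_0 = (-0.5973, -0.8020)
edge 3: e_3 = (-2.19, +1.59);  n_3 = (+0.5875, +0.8092)
∠(n_0, n_3) = 179.31°
δ = |180° − 179.31°| = 0.69°
0.69° ≤ 2α = 11.42°  →  valid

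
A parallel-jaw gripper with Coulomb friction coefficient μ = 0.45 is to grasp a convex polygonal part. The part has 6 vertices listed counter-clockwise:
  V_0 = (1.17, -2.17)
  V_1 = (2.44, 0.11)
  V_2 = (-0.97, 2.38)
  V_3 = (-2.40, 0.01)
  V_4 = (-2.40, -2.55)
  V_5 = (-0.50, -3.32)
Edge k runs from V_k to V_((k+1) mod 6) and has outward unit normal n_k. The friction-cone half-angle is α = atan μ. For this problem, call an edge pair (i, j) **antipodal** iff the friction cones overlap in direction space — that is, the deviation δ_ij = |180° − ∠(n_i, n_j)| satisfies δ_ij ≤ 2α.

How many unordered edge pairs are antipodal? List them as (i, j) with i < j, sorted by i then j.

count = 4; pairs: (0,2), (0,3), (1,4), (2,5)

α = atan 0.45 = 24.23°;  2α = 48.46°
n_0 = (+0.8736, -0.4866)
n_1 = (+0.5541, +0.8324)
n_2 = (-0.8562, +0.5166)
n_3 = (-1.0000, -0.0000)
n_4 = (-0.3756, -0.9268)
n_5 = (+0.5672, -0.8236)
  (0,1): δ = 94.53°  ·
  (0,2): δ = 1.99°  ✓
  (0,3): δ = 29.12°  ✓
  (0,4): δ = 97.06°  ·
  (0,5): δ = 153.67°  ·
  (1,2): δ = 87.45°  ·
  (1,3): δ = 56.35°  ·
  (1,4): δ = 11.59°  ✓
  (1,5): δ = 68.20°  ·
  (2,3): δ = 148.89°  ·
  (2,4): δ = 80.96°  ·
  (2,5): δ = 24.34°  ✓
  (3,4): δ = 112.06°  ·
  (3,5): δ = 55.45°  ·
  (4,5): δ = 123.39°  ·
antipodal pairs: 4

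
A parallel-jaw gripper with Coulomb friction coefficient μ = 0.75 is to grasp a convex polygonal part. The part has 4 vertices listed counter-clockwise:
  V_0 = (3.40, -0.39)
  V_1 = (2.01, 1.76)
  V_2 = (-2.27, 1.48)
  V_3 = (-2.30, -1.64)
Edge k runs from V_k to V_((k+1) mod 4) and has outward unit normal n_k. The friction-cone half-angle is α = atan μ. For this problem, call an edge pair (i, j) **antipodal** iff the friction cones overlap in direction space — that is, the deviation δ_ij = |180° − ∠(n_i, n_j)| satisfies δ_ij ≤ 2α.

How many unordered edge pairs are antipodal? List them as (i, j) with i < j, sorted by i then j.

count = 3; pairs: (0,2), (0,3), (1,3)

α = atan 0.75 = 36.87°;  2α = 73.74°
n_0 = (+0.8398, +0.5429)
n_1 = (-0.0653, +0.9979)
n_2 = (-1.0000, +0.0096)
n_3 = (+0.2142, -0.9768)
  (0,1): δ = 119.14°  ·
  (0,2): δ = 33.43°  ✓
  (0,3): δ = 69.49°  ✓
  (1,2): δ = 94.29°  ·
  (1,3): δ = 8.63°  ✓
  (2,3): δ = 77.08°  ·
antipodal pairs: 3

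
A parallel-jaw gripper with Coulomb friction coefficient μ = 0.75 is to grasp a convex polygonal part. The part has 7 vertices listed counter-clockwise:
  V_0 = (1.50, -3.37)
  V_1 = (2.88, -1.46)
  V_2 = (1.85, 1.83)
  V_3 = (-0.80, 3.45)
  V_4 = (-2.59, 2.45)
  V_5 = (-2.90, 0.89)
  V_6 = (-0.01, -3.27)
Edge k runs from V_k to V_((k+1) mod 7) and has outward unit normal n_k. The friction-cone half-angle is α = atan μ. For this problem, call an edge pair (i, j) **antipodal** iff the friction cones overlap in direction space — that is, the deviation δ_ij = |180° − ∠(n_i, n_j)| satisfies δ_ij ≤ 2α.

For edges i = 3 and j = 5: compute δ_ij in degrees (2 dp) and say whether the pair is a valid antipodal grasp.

α = atan 0.75 = 36.87°;  2α = 73.74°
edge 3: e_3 = (-1.79, -1.00);  n_3 = (-0.4877, +0.8730)
edge 5: e_5 = (+2.89, -4.16);  n_5 = (-0.8213, -0.5705)
∠(n_3, n_5) = 95.60°
δ = |180° − 95.60°| = 84.40°
84.40° > 2α = 73.74°  →  invalid

δ = 84.40°, invalid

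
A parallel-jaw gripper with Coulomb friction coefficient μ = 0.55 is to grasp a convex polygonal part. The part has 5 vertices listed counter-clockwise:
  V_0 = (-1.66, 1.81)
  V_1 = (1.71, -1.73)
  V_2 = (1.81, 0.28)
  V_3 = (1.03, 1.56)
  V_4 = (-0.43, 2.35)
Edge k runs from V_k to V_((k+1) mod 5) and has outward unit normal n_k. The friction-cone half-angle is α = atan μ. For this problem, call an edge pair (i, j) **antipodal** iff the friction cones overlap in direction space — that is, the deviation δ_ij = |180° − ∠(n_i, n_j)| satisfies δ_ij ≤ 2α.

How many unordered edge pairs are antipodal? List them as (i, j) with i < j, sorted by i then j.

α = atan 0.55 = 28.81°;  2α = 57.62°
n_0 = (-0.7243, -0.6895)
n_1 = (+0.9988, -0.0497)
n_2 = (+0.8539, +0.5204)
n_3 = (+0.4759, +0.8795)
n_4 = (-0.4020, +0.9156)
  (0,1): δ = 46.44°  ✓
  (0,2): δ = 12.23°  ✓
  (0,3): δ = 17.99°  ✓
  (0,4): δ = 70.11°  ·
  (1,2): δ = 145.79°  ·
  (1,3): δ = 115.57°  ·
  (1,4): δ = 63.45°  ·
  (2,3): δ = 149.77°  ·
  (2,4): δ = 97.65°  ·
  (3,4): δ = 127.88°  ·
antipodal pairs: 3

count = 3; pairs: (0,1), (0,2), (0,3)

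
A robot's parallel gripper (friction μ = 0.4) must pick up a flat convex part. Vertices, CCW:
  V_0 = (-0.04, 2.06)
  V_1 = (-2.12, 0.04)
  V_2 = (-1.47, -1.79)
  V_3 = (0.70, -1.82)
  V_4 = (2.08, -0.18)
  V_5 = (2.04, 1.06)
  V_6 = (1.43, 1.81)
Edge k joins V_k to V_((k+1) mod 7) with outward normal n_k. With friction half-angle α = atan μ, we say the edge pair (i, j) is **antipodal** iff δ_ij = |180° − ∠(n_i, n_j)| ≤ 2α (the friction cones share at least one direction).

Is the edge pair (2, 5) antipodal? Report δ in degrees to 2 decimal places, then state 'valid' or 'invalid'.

δ = 50.09°, invalid

α = atan 0.4 = 21.80°;  2α = 43.60°
edge 2: e_2 = (+2.17, -0.03);  n_2 = (-0.0138, -0.9999)
edge 5: e_5 = (-0.61, +0.75);  n_5 = (+0.7758, +0.6310)
∠(n_2, n_5) = 129.91°
δ = |180° − 129.91°| = 50.09°
50.09° > 2α = 43.60°  →  invalid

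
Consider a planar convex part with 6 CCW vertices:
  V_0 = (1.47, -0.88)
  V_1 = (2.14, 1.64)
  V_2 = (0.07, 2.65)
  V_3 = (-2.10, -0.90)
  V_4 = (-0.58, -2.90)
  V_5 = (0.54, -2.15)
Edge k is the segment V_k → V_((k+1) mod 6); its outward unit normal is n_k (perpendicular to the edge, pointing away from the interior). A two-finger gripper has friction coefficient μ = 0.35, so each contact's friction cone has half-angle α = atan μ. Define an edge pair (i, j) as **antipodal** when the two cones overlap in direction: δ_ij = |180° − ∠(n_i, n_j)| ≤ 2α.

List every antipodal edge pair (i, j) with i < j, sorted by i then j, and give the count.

count = 4; pairs: (0,2), (1,3), (2,4), (2,5)

α = atan 0.35 = 19.29°;  2α = 38.58°
n_0 = (+0.9664, -0.2569)
n_1 = (+0.4385, +0.8987)
n_2 = (-0.8532, +0.5215)
n_3 = (-0.7962, -0.6051)
n_4 = (+0.5564, -0.8309)
n_5 = (+0.8068, -0.5908)
  (0,1): δ = 101.12°  ·
  (0,2): δ = 16.55°  ✓
  (0,3): δ = 52.12°  ·
  (0,4): δ = 138.70°  ·
  (0,5): δ = 158.67°  ·
  (1,2): δ = 95.43°  ·
  (1,3): δ = 26.76°  ✓
  (1,4): δ = 59.82°  ·
  (1,5): δ = 79.79°  ·
  (2,3): δ = 111.33°  ·
  (2,4): δ = 24.76°  ✓
  (2,5): δ = 4.78°  ✓
  (3,4): δ = 93.43°  ·
  (3,5): δ = 73.45°  ·
  (4,5): δ = 160.02°  ·
antipodal pairs: 4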